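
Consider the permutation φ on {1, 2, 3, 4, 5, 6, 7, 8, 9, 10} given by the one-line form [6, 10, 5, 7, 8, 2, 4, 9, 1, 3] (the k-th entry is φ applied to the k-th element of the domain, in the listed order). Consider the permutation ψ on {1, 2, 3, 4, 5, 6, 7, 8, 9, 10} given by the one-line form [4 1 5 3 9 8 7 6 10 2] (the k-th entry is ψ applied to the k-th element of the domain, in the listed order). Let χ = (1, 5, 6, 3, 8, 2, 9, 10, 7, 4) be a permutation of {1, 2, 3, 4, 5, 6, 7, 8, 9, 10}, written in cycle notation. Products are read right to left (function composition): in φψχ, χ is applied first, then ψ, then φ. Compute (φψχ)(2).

(φψχ)(2) = φ(ψ(χ(2))). χ(2) = 9, then ψ(9) = 10, then φ(10) = 3, so the result is 3.

3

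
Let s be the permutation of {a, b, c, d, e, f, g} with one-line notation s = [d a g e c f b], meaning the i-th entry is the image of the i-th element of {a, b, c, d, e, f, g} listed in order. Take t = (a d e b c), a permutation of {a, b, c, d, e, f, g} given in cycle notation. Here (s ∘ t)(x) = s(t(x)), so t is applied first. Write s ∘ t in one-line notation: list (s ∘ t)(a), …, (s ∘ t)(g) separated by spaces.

For each element, apply t then s: a → d → e; b → c → g; c → a → d; d → e → c; e → b → a; f → f → f; g → g → b.
So s ∘ t in one-line form is e g d c a f b.

e g d c a f b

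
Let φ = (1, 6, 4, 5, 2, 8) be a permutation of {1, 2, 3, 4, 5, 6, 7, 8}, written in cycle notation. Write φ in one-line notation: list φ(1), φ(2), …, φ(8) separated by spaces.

6 8 3 5 2 4 7 1

Reading each image from the cycles: 1↦6, 2↦8, 3↦3, 4↦5, 5↦2, 6↦4, 7↦7, 8↦1.
Listing these in domain order gives 6 8 3 5 2 4 7 1.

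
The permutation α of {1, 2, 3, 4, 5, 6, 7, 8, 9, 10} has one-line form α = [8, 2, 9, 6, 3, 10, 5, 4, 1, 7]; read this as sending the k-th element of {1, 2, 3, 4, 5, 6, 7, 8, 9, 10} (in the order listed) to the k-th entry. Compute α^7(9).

Tracing 9 → 1 → … returns to 9 after 9 steps, so 9 lies in a 9-cycle (1 8 4 6 10 7 5 3 9).
Stepping 7 places around the cycle: 9 → 1 → 8 → 4 → 6 → 10 → 7 → 5.

5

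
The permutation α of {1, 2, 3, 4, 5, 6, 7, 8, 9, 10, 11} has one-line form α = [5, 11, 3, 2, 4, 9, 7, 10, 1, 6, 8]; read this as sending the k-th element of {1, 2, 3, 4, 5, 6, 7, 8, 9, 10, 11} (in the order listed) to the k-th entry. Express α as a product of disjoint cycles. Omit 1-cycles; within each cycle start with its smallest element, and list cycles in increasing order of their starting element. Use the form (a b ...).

Start at 1 and follow images: 1 → 5 → 4 → 2 → 11 → 8 → 10 → 6 → 9 → 1, giving the cycle (1 5 4 2 11 8 10 6 9).
Repeating from the next unused element and collecting all non-trivial cycles gives (1 5 4 2 11 8 10 6 9).

(1 5 4 2 11 8 10 6 9)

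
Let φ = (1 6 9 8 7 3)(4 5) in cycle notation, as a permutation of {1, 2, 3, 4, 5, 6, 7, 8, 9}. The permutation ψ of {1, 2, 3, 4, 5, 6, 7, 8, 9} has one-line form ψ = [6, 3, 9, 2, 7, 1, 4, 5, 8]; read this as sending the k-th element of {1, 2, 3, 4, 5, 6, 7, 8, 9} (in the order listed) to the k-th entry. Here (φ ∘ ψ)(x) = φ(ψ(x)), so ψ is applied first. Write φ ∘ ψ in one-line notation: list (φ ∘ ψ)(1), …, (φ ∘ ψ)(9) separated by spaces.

(φ ∘ ψ)(x) = φ(ψ(x)). Computing each image: φ(ψ(1)) = φ(6) = 9, φ(ψ(2)) = φ(3) = 1, φ(ψ(3)) = φ(9) = 8, φ(ψ(4)) = φ(2) = 2, φ(ψ(5)) = φ(7) = 3, φ(ψ(6)) = φ(1) = 6, φ(ψ(7)) = φ(4) = 5, φ(ψ(8)) = φ(5) = 4, φ(ψ(9)) = φ(8) = 7.
Hence φ ∘ ψ = [9 1 8 2 3 6 5 4 7].

9 1 8 2 3 6 5 4 7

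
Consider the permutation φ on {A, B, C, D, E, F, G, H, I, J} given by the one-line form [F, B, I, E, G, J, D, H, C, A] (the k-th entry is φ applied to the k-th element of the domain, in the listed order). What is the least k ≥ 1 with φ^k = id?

6

Writing φ as disjoint cycles, the cycle lengths are 3, 3, 2, 1, 1.
The order of φ is the least common multiple of its cycle lengths: lcm(3, 3, 2) = 6.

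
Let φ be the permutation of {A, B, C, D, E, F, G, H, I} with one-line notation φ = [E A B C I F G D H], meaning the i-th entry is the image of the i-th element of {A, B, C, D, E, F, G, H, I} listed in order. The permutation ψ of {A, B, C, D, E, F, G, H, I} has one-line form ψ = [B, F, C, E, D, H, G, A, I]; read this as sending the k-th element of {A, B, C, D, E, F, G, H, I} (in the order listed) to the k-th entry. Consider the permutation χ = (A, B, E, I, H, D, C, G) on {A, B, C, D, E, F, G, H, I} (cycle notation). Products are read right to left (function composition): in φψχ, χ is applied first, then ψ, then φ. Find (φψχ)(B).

C

Apply the permutations in order: χ(B) = E, then ψ(E) = D, then φ(D) = C. So (φψχ)(B) = C.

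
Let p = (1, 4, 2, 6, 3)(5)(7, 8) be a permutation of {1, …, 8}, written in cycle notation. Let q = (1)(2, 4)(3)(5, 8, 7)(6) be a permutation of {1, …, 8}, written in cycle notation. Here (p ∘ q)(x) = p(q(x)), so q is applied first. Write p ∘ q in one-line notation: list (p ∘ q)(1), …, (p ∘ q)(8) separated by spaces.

4 2 1 6 7 3 5 8

Chase each element through q then p: 1 → 1 → 4; 2 → 4 → 2; 3 → 3 → 1; 4 → 2 → 6; 5 → 8 → 7; 6 → 6 → 3; 7 → 5 → 5; 8 → 7 → 8.
Collecting the images, p ∘ q = [4 2 1 6 7 3 5 8].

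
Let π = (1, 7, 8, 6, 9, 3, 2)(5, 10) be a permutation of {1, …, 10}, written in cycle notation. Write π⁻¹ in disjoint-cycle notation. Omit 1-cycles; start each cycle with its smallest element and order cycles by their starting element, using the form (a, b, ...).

The inverse reverses each cycle.
After reversing and putting each cycle's least element first, π⁻¹ = (1, 2, 3, 9, 6, 8, 7)(5, 10).

(1, 2, 3, 9, 6, 8, 7)(5, 10)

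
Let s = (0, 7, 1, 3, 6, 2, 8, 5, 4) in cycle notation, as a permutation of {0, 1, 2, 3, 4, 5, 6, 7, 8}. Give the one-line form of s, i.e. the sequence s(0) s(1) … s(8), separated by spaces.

Each element maps to the next entry in its cycle (wrapping to the front): 0↦7, 1↦3, 2↦8, 3↦6, 4↦0, 5↦4, 6↦2, 7↦1, 8↦5.
Listing these in domain order gives 7 3 8 6 0 4 2 1 5.

7 3 8 6 0 4 2 1 5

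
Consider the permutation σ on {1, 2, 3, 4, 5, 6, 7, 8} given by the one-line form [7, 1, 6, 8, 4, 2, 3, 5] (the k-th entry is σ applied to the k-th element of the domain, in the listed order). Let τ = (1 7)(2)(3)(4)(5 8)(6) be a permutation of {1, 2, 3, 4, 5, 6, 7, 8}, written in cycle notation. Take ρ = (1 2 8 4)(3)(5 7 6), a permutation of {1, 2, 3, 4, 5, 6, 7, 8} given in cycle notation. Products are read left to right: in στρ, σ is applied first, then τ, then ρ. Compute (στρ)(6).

8

Chase 6: σ(6) = 2; τ(2) = 2; ρ(2) = 8. Hence (στρ)(6) = 8.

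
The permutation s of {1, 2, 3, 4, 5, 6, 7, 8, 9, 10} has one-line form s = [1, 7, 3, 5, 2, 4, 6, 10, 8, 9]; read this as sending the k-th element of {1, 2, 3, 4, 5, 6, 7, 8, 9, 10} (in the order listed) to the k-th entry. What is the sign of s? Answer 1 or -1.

In disjoint-cycle form the cycle lengths are 5, 3, 1, 1.
A cycle is odd iff its length is even; s has 0 even-length cycles, so sgn(s) = (−1)^0 and s is even.

1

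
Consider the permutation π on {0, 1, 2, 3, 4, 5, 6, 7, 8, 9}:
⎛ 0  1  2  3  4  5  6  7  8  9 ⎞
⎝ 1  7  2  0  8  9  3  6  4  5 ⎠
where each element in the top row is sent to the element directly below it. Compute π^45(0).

0

Tracing 0 → 1 → … returns to 0 after 5 steps, so 0 lies in a 5-cycle (0, 1, 7, 6, 3).
Since the cycle has length 5, π^45 acts on it the same as π^0 (45 mod 5 = 0).
So π^45(0) = 0.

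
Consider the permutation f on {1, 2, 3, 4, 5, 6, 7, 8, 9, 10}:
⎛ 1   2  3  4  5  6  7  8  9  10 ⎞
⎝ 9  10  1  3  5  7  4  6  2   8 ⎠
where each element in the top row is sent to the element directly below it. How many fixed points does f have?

1

The fixed points (elements with f(x) = x) are {5}, so there is 1.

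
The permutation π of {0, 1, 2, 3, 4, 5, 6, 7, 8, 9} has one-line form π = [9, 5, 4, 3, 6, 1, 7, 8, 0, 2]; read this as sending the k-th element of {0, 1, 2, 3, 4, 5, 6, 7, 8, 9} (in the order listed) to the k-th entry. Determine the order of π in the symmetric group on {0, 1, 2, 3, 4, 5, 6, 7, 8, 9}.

14

The disjoint-cycle form of π has cycle lengths 7, 2, 1.
The order of π is the least common multiple of its cycle lengths: lcm(7, 2) = 14.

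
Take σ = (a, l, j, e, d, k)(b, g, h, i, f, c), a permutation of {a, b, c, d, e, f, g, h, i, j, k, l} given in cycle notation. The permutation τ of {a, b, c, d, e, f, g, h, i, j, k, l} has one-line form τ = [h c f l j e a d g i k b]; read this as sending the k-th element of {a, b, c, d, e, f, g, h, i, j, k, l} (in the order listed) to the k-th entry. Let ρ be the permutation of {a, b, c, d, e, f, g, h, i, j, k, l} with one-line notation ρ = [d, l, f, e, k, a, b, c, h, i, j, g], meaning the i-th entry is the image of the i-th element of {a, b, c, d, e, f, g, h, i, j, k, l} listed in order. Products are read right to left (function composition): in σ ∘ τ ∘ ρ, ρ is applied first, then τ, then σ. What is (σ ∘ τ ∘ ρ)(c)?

d

Apply the permutations in order: ρ(c) = f, then τ(f) = e, then σ(e) = d. So (σ ∘ τ ∘ ρ)(c) = d.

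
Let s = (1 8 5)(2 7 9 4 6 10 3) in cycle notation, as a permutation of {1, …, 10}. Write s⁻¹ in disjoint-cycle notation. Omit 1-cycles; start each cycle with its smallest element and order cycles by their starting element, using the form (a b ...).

If s sends a → b within a cycle, s⁻¹ sends b → a; equivalently, reverse each cycle.
Reversing each cycle of s and rotating so the smallest element leads gives (1 5 8)(2 3 10 6 4 9 7).

(1 5 8)(2 3 10 6 4 9 7)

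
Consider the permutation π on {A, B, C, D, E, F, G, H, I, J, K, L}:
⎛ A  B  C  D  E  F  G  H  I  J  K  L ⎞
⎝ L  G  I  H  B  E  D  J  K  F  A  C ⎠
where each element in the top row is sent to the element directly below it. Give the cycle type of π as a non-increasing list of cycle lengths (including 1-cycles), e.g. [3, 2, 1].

The disjoint cycles are (A, L, C, I, K)(B, G, D, H, J, F, E), with lengths 7, 5 in non-increasing order.

[7, 5]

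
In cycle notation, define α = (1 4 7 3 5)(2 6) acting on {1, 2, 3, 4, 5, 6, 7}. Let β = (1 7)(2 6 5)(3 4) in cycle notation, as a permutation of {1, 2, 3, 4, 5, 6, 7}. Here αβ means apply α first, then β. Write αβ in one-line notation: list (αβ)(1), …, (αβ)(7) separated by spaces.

(αβ)(x) = β(α(x)). Computing each image: β(α(1)) = β(4) = 3, β(α(2)) = β(6) = 5, β(α(3)) = β(5) = 2, β(α(4)) = β(7) = 1, β(α(5)) = β(1) = 7, β(α(6)) = β(2) = 6, β(α(7)) = β(3) = 4.
Hence αβ = [3 5 2 1 7 6 4].

3 5 2 1 7 6 4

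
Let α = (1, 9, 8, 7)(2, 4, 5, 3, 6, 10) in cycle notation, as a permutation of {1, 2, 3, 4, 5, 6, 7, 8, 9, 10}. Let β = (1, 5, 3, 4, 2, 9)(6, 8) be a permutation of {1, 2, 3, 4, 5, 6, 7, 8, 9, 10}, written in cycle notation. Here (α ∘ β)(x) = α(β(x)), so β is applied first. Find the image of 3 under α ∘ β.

(α ∘ β)(3) = α(β(3)). β(3) = 4, then α(4) = 5. So (α ∘ β)(3) = 5.

5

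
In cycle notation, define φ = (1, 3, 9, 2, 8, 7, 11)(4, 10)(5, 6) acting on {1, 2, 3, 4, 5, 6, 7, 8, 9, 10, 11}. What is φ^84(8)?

8

8 lies in the 7-cycle (1, 3, 9, 2, 8, 7, 11).
On a 7-cycle, φ^7 is the identity, so φ^84 = φ^0 there (84 ≡ 0 mod 7).
So φ^84(8) = 8.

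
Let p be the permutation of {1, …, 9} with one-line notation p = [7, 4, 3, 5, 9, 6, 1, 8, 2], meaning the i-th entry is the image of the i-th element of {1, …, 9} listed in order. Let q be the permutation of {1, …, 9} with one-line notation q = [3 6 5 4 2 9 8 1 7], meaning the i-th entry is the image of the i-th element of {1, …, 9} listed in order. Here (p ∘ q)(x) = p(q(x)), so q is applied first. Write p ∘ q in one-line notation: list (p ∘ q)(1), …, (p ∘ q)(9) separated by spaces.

For each element, apply q then p: 1 → 3 → 3; 2 → 6 → 6; 3 → 5 → 9; 4 → 4 → 5; 5 → 2 → 4; 6 → 9 → 2; 7 → 8 → 8; 8 → 1 → 7; 9 → 7 → 1.
So p ∘ q in one-line form is 3 6 9 5 4 2 8 7 1.

3 6 9 5 4 2 8 7 1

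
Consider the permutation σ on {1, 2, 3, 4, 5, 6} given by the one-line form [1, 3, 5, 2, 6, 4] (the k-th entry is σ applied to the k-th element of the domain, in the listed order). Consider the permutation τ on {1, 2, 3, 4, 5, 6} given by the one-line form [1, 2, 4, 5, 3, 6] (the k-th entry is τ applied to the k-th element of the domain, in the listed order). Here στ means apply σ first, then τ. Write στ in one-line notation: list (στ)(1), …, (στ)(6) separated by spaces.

1 4 3 2 6 5

(στ)(x) = τ(σ(x)). Computing each image: τ(σ(1)) = τ(1) = 1, τ(σ(2)) = τ(3) = 4, τ(σ(3)) = τ(5) = 3, τ(σ(4)) = τ(2) = 2, τ(σ(5)) = τ(6) = 6, τ(σ(6)) = τ(4) = 5.
Hence στ = [1 4 3 2 6 5].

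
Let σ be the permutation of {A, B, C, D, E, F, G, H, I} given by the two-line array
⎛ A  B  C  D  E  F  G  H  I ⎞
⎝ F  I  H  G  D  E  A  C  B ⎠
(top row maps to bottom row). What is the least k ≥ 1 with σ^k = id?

Decomposing into disjoint cycles gives cycle lengths 5, 2, 2.
The order is lcm(5, 2, 2) = 10.

10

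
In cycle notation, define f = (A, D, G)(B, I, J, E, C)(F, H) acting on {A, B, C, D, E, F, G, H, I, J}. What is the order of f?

30

The disjoint cycles have lengths 5, 3, 2.
Since disjoint cycles commute, ord(f) = lcm(5, 3, 2) = 30.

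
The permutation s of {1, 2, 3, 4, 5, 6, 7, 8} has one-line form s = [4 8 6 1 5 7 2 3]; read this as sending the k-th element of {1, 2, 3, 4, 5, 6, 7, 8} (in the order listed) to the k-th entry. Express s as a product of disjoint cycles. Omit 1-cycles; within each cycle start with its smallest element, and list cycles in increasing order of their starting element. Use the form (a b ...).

Start at 1 and follow images: 1 → 4 → 1, giving the cycle (1 4).
Continuing from each remaining unvisited element yields (1 4)(2 8 3 6 7).

(1 4)(2 8 3 6 7)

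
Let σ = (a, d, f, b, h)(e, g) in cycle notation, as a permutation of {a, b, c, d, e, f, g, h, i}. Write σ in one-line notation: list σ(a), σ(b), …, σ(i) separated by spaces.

d h c f g b e a i

Reading each image from the cycles: a→d, b→h, c→c, d→f, e→g, f→b, g→e, h→a, i→i.
Listing these in domain order gives d h c f g b e a i.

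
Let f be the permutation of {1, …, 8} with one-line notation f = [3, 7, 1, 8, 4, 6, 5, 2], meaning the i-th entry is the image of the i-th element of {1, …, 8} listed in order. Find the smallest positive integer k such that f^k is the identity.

10

The disjoint-cycle form of f has cycle lengths 5, 2, 1.
The order is lcm(5, 2) = 10.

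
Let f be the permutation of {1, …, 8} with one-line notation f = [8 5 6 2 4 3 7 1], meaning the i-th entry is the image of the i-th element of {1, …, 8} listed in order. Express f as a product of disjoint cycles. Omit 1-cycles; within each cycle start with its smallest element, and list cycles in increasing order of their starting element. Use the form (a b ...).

(1 8)(2 5 4)(3 6)

Iterating f from 1 gives 1 → 8 → 1; that is the 2-cycle (1 8).
Repeating from the next unused element and collecting all non-trivial cycles gives (1 8)(2 5 4)(3 6).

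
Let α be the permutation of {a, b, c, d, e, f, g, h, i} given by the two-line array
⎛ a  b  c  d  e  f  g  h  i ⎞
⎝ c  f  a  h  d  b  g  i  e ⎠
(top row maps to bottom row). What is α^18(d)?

Tracing d → h → … returns to d after 4 steps, so d lies in a 4-cycle (d, h, i, e).
On a 4-cycle, α^4 is the identity, so α^18 = α^2 there (18 ≡ 2 mod 4).
Advancing 2 steps from d: d → h → i.

i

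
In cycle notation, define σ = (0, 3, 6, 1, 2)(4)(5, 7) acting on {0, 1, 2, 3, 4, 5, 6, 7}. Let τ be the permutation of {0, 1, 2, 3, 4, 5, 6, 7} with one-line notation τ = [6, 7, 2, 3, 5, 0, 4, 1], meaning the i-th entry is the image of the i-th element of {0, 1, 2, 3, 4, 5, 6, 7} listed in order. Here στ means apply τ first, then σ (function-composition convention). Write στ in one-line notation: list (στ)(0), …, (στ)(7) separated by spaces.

1 5 0 6 7 3 4 2

Chase each element through τ then σ: 0 → 6 → 1; 1 → 7 → 5; 2 → 2 → 0; 3 → 3 → 6; 4 → 5 → 7; 5 → 0 → 3; 6 → 4 → 4; 7 → 1 → 2.
So στ in one-line form is 1 5 0 6 7 3 4 2.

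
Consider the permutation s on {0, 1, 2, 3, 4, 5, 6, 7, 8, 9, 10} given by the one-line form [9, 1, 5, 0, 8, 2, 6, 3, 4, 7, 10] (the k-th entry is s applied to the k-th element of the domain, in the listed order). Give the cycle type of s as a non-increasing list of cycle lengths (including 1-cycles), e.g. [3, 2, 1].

[4, 2, 2, 1, 1, 1]

The disjoint cycles are (0 9 7 3)(1)(2 5)(4 8)(6)(10), with lengths 4, 2, 2, 1, 1, 1 in non-increasing order.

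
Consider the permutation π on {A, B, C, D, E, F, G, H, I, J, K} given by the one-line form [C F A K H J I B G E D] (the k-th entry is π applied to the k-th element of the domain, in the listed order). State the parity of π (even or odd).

In disjoint-cycle form the cycle lengths are 5, 2, 2, 2.
A cycle is odd iff its length is even; π has 3 even-length cycles, so sgn(π) = (−1)^3 and π is odd.

odd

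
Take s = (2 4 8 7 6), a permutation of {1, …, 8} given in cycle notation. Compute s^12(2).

8

2 lies in the 5-cycle (2 4 8 7 6).
Powers repeat with period 5 on this cycle, and 12 mod 5 = 2, so s^12(2) = s^2(2).
Stepping 2 places around the cycle: 2 → 4 → 8.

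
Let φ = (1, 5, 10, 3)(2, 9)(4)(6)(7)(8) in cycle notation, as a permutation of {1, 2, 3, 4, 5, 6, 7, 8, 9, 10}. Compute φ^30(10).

10 lies in the 4-cycle (1, 5, 10, 3).
Powers repeat with period 4 on this cycle, and 30 mod 4 = 2, so φ^30(10) = φ^2(10).
Advancing 2 steps from 10: 10 → 3 → 1.

1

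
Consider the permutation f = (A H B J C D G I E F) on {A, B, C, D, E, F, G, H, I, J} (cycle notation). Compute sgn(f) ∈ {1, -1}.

The cycle lengths are 10.
A cycle is odd iff its length is even; f has 1 even-length cycle, so sgn(f) = (−1)^1 and f is odd.

-1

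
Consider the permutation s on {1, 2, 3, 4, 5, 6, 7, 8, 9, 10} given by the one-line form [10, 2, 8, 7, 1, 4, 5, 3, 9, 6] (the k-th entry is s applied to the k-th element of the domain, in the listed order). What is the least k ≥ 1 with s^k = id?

The disjoint-cycle form of s has cycle lengths 6, 2, 1, 1.
Since disjoint cycles commute, ord(s) = lcm(6, 2) = 6.

6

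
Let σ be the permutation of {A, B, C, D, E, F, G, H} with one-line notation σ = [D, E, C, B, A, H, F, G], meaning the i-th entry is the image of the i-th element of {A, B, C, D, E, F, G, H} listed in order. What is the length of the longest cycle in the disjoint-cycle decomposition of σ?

Decomposing into disjoint cycles gives (A, D, B, E)(F, H, G); the longest has length 4.

4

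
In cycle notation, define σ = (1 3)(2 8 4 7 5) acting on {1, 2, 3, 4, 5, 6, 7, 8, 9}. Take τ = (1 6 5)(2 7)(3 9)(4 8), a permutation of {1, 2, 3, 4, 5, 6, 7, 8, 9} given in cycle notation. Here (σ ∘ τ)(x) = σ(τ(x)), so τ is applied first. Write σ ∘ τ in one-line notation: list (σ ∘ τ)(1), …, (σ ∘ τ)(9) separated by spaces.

6 5 9 4 3 2 8 7 1

(σ ∘ τ)(x) = σ(τ(x)). Computing each image: σ(τ(1)) = σ(6) = 6, σ(τ(2)) = σ(7) = 5, σ(τ(3)) = σ(9) = 9, σ(τ(4)) = σ(8) = 4, σ(τ(5)) = σ(1) = 3, σ(τ(6)) = σ(5) = 2, σ(τ(7)) = σ(2) = 8, σ(τ(8)) = σ(4) = 7, σ(τ(9)) = σ(3) = 1.
Hence σ ∘ τ = [6 5 9 4 3 2 8 7 1].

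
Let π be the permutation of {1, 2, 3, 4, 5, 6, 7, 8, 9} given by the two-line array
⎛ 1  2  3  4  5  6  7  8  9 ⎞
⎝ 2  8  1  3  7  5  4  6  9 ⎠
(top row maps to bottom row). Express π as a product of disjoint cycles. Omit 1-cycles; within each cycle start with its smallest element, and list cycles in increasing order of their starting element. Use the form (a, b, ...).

Start at 1 and follow images: 1 → 2 → 8 → 6 → 5 → 7 → 4 → 3 → 1, giving the cycle (1, 2, 8, 6, 5, 7, 4, 3).
Continuing from each remaining unvisited element yields (1, 2, 8, 6, 5, 7, 4, 3).

(1, 2, 8, 6, 5, 7, 4, 3)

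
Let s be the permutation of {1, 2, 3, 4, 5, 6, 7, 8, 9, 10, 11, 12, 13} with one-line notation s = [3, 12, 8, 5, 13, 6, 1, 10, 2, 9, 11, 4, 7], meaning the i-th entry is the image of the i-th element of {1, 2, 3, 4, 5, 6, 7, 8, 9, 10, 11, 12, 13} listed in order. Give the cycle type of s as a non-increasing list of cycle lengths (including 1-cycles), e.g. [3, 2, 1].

[11, 1, 1]

The disjoint cycles are (1, 3, 8, 10, 9, 2, 12, 4, 5, 13, 7)(6)(11), with lengths 11, 1, 1 in non-increasing order.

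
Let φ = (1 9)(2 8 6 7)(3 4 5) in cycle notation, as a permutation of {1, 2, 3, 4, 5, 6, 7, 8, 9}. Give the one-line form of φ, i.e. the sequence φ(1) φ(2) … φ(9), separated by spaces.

9 8 4 5 3 7 2 6 1

Reading each image from the cycles: 1↦9, 2↦8, 3↦4, 4↦5, 5↦3, 6↦7, 7↦2, 8↦6, 9↦1.
Listing these in domain order gives 9 8 4 5 3 7 2 6 1.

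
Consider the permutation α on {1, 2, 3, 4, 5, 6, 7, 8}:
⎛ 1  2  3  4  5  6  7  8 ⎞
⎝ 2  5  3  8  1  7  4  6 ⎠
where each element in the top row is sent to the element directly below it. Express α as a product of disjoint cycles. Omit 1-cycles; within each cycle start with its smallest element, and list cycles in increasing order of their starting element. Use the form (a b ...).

(1 2 5)(4 8 6 7)

Iterating α from 1 gives 1 → 2 → 5 → 1; that is the 3-cycle (1 2 5).
Repeating from the next unused element and collecting all non-trivial cycles gives (1 2 5)(4 8 6 7).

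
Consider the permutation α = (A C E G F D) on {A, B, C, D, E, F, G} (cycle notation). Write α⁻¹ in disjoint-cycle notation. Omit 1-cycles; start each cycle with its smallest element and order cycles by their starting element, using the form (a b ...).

(A D F G E C)

The inverse reverses each cycle.
Reversing each cycle of α and rotating so the smallest element leads gives (A D F G E C).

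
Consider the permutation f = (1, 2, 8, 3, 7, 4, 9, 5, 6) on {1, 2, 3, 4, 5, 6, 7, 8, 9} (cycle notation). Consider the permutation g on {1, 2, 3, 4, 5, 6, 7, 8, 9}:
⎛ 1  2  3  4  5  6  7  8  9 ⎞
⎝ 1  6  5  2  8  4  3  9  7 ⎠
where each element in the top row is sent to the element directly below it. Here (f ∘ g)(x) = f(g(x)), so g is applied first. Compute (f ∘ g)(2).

g(2) = 6, then f(6) = 1; composing gives (f ∘ g)(2) = 1.

1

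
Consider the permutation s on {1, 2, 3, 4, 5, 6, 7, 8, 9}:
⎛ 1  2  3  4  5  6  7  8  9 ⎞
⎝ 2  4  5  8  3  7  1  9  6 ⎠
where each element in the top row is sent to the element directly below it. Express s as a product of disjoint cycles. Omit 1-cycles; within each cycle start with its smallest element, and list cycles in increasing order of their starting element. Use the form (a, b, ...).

(1, 2, 4, 8, 9, 6, 7)(3, 5)

Iterating s from 1 gives 1 → 2 → 4 → 8 → 9 → 6 → 7 → 1; that is the 7-cycle (1, 2, 4, 8, 9, 6, 7).
Repeating from the next unused element and collecting all non-trivial cycles gives (1, 2, 4, 8, 9, 6, 7)(3, 5).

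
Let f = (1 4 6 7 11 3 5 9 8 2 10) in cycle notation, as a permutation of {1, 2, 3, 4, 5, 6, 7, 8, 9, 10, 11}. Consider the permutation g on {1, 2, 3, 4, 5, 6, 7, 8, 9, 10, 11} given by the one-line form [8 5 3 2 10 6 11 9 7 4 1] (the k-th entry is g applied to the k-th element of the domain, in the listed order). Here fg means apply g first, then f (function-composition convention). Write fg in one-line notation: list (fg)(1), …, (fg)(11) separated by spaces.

2 9 5 10 1 7 3 8 11 6 4

For each element, apply g then f: 1 → 8 → 2; 2 → 5 → 9; 3 → 3 → 5; 4 → 2 → 10; 5 → 10 → 1; 6 → 6 → 7; 7 → 11 → 3; 8 → 9 → 8; 9 → 7 → 11; 10 → 4 → 6; 11 → 1 → 4.
Collecting the images, fg = [2 9 5 10 1 7 3 8 11 6 4].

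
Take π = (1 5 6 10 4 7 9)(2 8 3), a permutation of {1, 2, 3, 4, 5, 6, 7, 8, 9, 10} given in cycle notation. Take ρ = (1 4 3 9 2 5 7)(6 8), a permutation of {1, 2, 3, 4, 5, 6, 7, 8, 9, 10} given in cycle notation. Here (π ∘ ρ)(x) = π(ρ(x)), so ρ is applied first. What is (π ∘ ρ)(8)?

(π ∘ ρ)(8) = π(ρ(8)). ρ(8) = 6, then π(6) = 10. So (π ∘ ρ)(8) = 10.

10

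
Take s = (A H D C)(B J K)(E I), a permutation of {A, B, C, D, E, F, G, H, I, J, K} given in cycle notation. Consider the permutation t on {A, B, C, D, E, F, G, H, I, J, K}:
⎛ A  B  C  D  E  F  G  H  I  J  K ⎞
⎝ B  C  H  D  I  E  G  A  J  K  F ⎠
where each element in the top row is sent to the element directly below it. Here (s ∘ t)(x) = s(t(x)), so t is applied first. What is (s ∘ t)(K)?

F

t(K) = F, then s(F) = F; composing gives (s ∘ t)(K) = F.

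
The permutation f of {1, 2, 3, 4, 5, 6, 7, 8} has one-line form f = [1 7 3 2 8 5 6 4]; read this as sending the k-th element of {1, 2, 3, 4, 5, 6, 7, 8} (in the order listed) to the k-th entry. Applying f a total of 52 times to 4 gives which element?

Tracing 4 → 2 → … returns to 4 after 6 steps, so 4 lies in a 6-cycle (2, 7, 6, 5, 8, 4).
Powers repeat with period 6 on this cycle, and 52 mod 6 = 4, so f^52(4) = f^4(4).
Stepping 4 places around the cycle: 4 → 2 → 7 → 6 → 5.

5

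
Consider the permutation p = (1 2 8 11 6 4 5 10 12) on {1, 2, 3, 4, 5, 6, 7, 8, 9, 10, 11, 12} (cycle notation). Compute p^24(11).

1

11 lies in the 9-cycle (1 2 8 11 6 4 5 10 12).
On a 9-cycle, p^9 is the identity, so p^24 = p^6 there (24 ≡ 6 mod 9).
Stepping 6 places around the cycle: 11 → 6 → 4 → 5 → 10 → 12 → 1.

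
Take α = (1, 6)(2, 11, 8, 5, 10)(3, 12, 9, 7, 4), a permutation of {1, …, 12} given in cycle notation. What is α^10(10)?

10

10 lies in the 5-cycle (2, 11, 8, 5, 10).
Powers repeat with period 5 on this cycle, and 10 mod 5 = 0, so α^10(10) = α^0(10).
So α^10(10) = 10.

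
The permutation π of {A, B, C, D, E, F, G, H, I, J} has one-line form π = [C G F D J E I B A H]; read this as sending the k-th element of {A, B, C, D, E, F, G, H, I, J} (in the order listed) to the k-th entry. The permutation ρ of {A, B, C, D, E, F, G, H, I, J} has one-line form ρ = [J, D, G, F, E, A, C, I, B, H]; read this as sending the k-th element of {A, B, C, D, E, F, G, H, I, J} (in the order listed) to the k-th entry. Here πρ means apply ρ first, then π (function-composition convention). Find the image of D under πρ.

E

(πρ)(D) = π(ρ(D)). ρ(D) = F, then π(F) = E. So (πρ)(D) = E.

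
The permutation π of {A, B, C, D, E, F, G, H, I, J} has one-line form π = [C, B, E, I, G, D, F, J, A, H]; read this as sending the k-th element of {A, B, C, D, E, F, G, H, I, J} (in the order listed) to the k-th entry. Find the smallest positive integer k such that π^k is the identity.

The disjoint-cycle form of π has cycle lengths 7, 2, 1.
The order is lcm(7, 2) = 14.

14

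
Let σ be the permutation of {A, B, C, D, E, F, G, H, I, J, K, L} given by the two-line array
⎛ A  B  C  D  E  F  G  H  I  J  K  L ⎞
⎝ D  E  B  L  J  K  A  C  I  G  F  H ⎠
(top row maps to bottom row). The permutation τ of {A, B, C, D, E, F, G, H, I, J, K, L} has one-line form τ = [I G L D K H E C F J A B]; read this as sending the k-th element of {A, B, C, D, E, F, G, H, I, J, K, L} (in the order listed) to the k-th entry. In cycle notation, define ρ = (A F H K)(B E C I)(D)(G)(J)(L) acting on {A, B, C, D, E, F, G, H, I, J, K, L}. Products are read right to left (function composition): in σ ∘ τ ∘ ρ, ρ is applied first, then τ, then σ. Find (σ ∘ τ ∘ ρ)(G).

J

Chase G: ρ(G) = G; τ(G) = E; σ(E) = J. Hence (σ ∘ τ ∘ ρ)(G) = J.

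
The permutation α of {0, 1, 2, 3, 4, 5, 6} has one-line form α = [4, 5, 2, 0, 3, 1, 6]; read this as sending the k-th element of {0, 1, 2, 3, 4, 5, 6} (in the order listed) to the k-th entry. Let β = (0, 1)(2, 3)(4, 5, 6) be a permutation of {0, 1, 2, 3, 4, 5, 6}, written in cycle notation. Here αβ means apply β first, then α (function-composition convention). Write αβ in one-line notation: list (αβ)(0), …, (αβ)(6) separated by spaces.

(αβ)(x) = α(β(x)). Computing each image: α(β(0)) = α(1) = 5, α(β(1)) = α(0) = 4, α(β(2)) = α(3) = 0, α(β(3)) = α(2) = 2, α(β(4)) = α(5) = 1, α(β(5)) = α(6) = 6, α(β(6)) = α(4) = 3.
Hence αβ = [5 4 0 2 1 6 3].

5 4 0 2 1 6 3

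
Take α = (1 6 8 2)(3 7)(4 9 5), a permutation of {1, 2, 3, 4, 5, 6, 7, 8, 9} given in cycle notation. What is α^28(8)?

8 lies in the 4-cycle (1 6 8 2).
On a 4-cycle, α^4 is the identity, so α^28 = α^0 there (28 ≡ 0 mod 4).
So α^28(8) = 8.

8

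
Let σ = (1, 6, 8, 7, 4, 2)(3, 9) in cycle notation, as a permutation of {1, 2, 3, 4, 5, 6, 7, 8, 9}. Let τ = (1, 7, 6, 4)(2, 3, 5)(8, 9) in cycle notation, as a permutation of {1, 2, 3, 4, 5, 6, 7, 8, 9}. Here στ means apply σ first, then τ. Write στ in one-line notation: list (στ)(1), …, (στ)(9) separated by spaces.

(στ)(x) = τ(σ(x)). Computing each image: τ(σ(1)) = τ(6) = 4, τ(σ(2)) = τ(1) = 7, τ(σ(3)) = τ(9) = 8, τ(σ(4)) = τ(2) = 3, τ(σ(5)) = τ(5) = 2, τ(σ(6)) = τ(8) = 9, τ(σ(7)) = τ(4) = 1, τ(σ(8)) = τ(7) = 6, τ(σ(9)) = τ(3) = 5.
Hence στ = [4 7 8 3 2 9 1 6 5].

4 7 8 3 2 9 1 6 5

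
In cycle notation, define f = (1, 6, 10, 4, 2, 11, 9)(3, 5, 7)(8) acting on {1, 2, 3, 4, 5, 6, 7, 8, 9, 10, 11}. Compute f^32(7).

7 lies in the 3-cycle (3, 5, 7).
Powers repeat with period 3 on this cycle, and 32 mod 3 = 2, so f^32(7) = f^2(7).
Advancing 2 steps from 7: 7 → 3 → 5.

5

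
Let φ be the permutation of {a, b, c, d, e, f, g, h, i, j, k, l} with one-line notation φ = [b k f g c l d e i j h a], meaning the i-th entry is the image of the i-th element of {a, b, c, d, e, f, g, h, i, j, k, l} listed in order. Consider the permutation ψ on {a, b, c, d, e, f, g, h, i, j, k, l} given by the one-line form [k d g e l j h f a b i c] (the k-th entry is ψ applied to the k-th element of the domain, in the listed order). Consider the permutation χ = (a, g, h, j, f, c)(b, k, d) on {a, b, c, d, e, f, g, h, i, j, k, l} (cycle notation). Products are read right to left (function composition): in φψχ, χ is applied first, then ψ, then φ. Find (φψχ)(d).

g

Apply the permutations in order: χ(d) = b, then ψ(b) = d, then φ(d) = g. So (φψχ)(d) = g.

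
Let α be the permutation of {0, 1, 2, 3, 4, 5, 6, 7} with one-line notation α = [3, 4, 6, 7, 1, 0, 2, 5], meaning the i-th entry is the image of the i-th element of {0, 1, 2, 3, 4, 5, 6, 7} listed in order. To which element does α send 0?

3

0 is element number 1 of the domain, and entry number 1 of the one-line form is 3, so α(0) = 3.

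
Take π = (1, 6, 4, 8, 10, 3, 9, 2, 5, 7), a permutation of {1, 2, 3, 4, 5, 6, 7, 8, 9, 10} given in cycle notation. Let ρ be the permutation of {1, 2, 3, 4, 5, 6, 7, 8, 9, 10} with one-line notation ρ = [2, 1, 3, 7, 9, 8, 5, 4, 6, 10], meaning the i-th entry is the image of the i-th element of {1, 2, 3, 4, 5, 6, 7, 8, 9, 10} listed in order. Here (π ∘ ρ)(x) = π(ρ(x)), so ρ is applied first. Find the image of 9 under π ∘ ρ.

ρ(9) = 6, then π(6) = 4; composing gives (π ∘ ρ)(9) = 4.

4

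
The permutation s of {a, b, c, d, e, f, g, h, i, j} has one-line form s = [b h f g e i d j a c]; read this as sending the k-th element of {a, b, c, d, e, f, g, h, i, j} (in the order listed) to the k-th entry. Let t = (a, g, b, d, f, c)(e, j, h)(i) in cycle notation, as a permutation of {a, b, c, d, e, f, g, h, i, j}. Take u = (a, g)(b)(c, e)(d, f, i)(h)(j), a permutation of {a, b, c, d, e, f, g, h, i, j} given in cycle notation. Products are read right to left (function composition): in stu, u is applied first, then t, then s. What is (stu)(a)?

(stu)(a) = s(t(u(a))). u(a) = g, then t(g) = b, then s(b) = h, so the result is h.

h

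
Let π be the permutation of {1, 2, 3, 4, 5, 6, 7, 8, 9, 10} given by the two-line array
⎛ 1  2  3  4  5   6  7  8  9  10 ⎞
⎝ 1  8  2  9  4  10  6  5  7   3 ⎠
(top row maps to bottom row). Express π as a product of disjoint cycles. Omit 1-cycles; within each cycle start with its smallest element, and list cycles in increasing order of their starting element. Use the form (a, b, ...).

(2, 8, 5, 4, 9, 7, 6, 10, 3)

Iterating π from 2 gives 2 → 8 → 5 → 4 → 9 → 7 → 6 → 10 → 3 → 2; that is the 9-cycle (2, 8, 5, 4, 9, 7, 6, 10, 3).
Continuing from each remaining unvisited element yields (2, 8, 5, 4, 9, 7, 6, 10, 3).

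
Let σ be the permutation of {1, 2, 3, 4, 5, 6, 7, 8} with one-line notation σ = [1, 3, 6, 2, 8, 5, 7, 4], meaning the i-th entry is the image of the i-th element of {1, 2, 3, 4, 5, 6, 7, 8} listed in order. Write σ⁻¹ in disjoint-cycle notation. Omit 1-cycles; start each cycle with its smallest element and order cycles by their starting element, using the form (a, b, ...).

The cycle decomposition of σ is (2, 3, 6, 5, 8, 4).
The inverse reverses every cycle; in canonical form, σ⁻¹ = (2, 4, 8, 5, 6, 3).

(2, 4, 8, 5, 6, 3)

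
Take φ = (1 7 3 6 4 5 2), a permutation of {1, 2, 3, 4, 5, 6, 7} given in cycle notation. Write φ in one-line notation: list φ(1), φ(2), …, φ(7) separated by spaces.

7 1 6 5 2 4 3

Reading each image from the cycles: 1↦7, 2↦1, 3↦6, 4↦5, 5↦2, 6↦4, 7↦3.
Listing these in domain order gives 7 1 6 5 2 4 3.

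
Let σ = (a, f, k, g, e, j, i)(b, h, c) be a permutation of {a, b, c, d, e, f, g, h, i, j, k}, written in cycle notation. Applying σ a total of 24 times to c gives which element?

c lies in the 3-cycle (b, h, c).
Powers repeat with period 3 on this cycle, and 24 mod 3 = 0, so σ^24(c) = σ^0(c).
So σ^24(c) = c.

c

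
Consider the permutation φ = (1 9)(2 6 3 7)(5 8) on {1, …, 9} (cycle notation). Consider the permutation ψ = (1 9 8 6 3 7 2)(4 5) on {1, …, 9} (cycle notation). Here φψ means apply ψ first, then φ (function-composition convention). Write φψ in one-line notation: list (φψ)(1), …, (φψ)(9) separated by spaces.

1 9 2 8 4 7 6 3 5

Chase each element through ψ then φ: 1 → 9 → 1; 2 → 1 → 9; 3 → 7 → 2; 4 → 5 → 8; 5 → 4 → 4; 6 → 3 → 7; 7 → 2 → 6; 8 → 6 → 3; 9 → 8 → 5.
Collecting the images, φψ = [1 9 2 8 4 7 6 3 5].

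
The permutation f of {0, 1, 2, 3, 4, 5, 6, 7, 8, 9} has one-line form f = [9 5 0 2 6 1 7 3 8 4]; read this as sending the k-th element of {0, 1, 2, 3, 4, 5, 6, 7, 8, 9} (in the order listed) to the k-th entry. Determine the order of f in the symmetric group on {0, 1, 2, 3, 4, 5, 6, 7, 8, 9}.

Decomposing into disjoint cycles gives cycle lengths 7, 2, 1.
Since disjoint cycles commute, ord(f) = lcm(7, 2) = 14.

14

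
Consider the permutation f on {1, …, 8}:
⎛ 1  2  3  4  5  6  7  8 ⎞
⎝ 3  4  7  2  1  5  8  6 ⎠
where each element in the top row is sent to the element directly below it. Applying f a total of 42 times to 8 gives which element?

Tracing 8 → 6 → … returns to 8 after 6 steps, so 8 lies in a 6-cycle (1, 3, 7, 8, 6, 5).
Powers repeat with period 6 on this cycle, and 42 mod 6 = 0, so f^42(8) = f^0(8).
So f^42(8) = 8.

8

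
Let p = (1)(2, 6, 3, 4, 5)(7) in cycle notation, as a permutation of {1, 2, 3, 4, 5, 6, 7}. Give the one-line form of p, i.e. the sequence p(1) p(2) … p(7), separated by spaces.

1 6 4 5 2 3 7

Reading each image from the cycles: 1↦1, 2↦6, 3↦4, 4↦5, 5↦2, 6↦3, 7↦7.
Listing these in domain order gives 1 6 4 5 2 3 7.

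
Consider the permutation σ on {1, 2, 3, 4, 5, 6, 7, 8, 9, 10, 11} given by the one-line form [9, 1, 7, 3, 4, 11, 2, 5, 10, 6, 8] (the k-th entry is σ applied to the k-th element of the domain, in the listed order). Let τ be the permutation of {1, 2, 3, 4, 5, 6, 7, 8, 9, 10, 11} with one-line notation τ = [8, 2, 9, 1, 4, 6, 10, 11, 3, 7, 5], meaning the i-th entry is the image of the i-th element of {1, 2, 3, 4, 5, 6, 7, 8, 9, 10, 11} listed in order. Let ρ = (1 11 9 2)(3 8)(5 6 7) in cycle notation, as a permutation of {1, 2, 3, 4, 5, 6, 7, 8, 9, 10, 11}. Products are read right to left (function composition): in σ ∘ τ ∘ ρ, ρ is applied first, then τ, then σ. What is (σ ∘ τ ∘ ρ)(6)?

Apply the permutations in order: ρ(6) = 7, then τ(7) = 10, then σ(10) = 6. So (σ ∘ τ ∘ ρ)(6) = 6.

6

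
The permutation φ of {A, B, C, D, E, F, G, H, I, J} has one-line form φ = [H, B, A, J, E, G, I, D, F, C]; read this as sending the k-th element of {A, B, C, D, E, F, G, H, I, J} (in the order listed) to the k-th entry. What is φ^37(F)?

Tracing F → G → … returns to F after 3 steps, so F lies in a 3-cycle (F G I).
Since the cycle has length 3, φ^37 acts on it the same as φ^1 (37 mod 3 = 1).
Stepping 1 place around the cycle: F → G.

G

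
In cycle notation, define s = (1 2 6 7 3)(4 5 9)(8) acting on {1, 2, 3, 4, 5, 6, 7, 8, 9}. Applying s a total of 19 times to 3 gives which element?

7

3 lies in the 5-cycle (1 2 6 7 3).
Since the cycle has length 5, s^19 acts on it the same as s^4 (19 mod 5 = 4).
Advancing 4 steps from 3: 3 → 1 → 2 → 6 → 7.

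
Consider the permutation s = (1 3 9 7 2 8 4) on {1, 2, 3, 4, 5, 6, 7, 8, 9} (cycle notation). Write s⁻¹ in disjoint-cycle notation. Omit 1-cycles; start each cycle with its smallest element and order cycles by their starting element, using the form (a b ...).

The inverse reverses each cycle.
After reversing and putting each cycle's least element first, s⁻¹ = (1 4 8 2 7 9 3).

(1 4 8 2 7 9 3)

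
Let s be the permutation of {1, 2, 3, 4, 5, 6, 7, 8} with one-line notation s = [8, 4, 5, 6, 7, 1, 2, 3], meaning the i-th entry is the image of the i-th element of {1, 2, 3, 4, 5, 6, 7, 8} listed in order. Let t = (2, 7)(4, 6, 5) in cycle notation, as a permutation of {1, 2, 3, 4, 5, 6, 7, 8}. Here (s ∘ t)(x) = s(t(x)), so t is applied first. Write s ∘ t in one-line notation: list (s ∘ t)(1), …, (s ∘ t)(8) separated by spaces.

Chase each element through t then s: 1 → 1 → 8; 2 → 7 → 2; 3 → 3 → 5; 4 → 6 → 1; 5 → 4 → 6; 6 → 5 → 7; 7 → 2 → 4; 8 → 8 → 3.
Collecting the images, s ∘ t = [8 2 5 1 6 7 4 3].

8 2 5 1 6 7 4 3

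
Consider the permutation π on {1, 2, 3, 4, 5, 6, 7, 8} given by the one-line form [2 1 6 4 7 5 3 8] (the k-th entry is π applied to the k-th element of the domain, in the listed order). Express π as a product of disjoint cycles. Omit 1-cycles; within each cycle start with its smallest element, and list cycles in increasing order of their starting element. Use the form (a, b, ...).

From 1: 1 → 2 → 1, closing the cycle (1, 2).
Continuing from each remaining unvisited element yields (1, 2)(3, 6, 5, 7).

(1, 2)(3, 6, 5, 7)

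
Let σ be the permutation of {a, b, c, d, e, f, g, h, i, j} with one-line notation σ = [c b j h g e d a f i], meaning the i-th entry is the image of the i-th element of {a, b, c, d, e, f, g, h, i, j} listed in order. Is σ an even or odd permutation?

In disjoint-cycle form the cycle lengths are 9, 1.
A cycle is odd iff its length is even; σ has 0 even-length cycles, so sgn(σ) = (−1)^0 and σ is even.

even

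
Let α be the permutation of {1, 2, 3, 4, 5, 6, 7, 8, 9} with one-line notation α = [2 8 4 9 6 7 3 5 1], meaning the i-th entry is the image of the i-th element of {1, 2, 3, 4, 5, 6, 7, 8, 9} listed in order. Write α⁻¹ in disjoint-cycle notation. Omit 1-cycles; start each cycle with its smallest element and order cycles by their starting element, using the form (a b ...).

First write α in disjoint cycles: (1 2 8 5 6 7 3 4 9).
Reversing each cycle (and rotating so the smallest element leads) gives α⁻¹ = (1 9 4 3 7 6 5 8 2).

(1 9 4 3 7 6 5 8 2)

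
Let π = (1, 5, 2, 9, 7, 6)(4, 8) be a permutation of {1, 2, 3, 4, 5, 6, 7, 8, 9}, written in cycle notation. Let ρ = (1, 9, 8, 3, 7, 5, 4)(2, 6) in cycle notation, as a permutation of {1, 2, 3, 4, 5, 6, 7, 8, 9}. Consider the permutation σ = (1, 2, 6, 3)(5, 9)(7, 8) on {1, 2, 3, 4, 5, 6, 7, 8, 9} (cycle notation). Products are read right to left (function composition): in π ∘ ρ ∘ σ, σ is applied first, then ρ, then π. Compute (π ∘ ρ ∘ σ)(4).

5

(π ∘ ρ ∘ σ)(4) = π(ρ(σ(4))). σ(4) = 4, then ρ(4) = 1, then π(1) = 5, so the result is 5.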